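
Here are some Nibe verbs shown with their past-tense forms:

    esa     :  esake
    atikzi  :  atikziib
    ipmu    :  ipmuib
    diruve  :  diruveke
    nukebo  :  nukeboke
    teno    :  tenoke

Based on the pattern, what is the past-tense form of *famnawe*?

famnaweke

The suffix is conditioned by the last vowel: -ib when the last vowel of the stem is a high vowel (*atikzi*, *ipmu*); -ke when the last vowel of the stem is a non-high vowel (*esa*, *diruve*, *nukebo*, *teno*).
The last vowel of *famnawe* is /e/, which is a non-high vowel, so the suffix is -ke, giving *famnaweke*.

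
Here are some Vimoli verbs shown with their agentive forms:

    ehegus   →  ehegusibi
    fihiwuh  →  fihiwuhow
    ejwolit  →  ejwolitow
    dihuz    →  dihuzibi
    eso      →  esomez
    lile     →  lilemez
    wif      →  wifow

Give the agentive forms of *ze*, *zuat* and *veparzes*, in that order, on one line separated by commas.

zemez, zuatow, veparzesibi

The pattern is sibilance of the final sound: -ibi when the stem ends in a sibilant (*ehegus*, *dihuz*); -ow when the stem ends in a non-sibilant consonant (*fihiwuh*, *ejwolit*, *wif*); -mez when the stem ends in a vowel (*eso*, *lile*).
The final sound of *ze* is /e/, which is a vowel, so the suffix is -mez, giving *zemez*.
*zuat* — final sound /t/ (a non-sibilant consonant) → -ow → *zuatow*.
The final sound of *veparzes* is /s/, which is a sibilant, so the suffix is -ibi, giving *veparzesibi*.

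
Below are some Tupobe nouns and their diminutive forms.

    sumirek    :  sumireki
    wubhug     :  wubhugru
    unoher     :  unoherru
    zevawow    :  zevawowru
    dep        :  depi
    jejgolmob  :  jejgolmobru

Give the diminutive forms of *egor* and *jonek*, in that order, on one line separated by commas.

The pattern is voicing of the final consonant: -i when the stem ends in a voiceless consonant (*sumirek*, *dep*); -ru when the stem ends in a voiced consonant (*wubhug*, *unoher*, *zevawow*, *jejgolmob*).
Since the final consonant of *egor* is /r/ (voiced), it takes -ru, giving *egorru*.
Since the final consonant of *jonek* is /k/ (voiceless), it takes -i, giving *joneki*.

egorru, joneki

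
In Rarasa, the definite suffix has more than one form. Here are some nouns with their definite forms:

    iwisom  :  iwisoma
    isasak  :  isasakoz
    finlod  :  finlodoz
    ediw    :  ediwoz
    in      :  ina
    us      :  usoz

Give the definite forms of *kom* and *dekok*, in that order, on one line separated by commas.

The pattern is nasality of the final consonant: -a when the stem ends in a nasal (*iwisom*, *in*); -oz when the stem ends in a non-nasal consonant (*isasak*, *finlod*, *ediw*, *us*).
Since the final consonant of *kom* is /m/ (a nasal), it takes -a, giving *koma*.
The final consonant of *dekok* is /k/, which is non-nasal, so the suffix is -oz, giving *dekokoz*.

koma, dekokoz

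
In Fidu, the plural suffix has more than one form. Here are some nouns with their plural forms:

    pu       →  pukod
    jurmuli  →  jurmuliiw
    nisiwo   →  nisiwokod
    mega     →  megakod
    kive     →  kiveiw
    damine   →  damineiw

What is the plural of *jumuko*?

jumukokod

Looking at the last vowel of each stem: -iw when the last vowel of the stem is a front vowel (*jurmuli*, *kive*, *damine*); -kod when the last vowel of the stem is a back vowel (*pu*, *nisiwo*, *mega*).
Since the last vowel of *jumuko* is /o/ (a back vowel), it takes -kod, giving *jumukokod*.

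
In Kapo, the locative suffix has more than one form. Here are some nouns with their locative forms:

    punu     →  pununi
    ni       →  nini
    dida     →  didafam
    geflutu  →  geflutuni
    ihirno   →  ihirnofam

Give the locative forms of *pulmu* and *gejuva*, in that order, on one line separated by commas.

pulmuni, gejuvafam

The suffix is conditioned by the last vowel: -ni when the last vowel of the stem is a high vowel (*punu*, *ni*, *geflutu*); -fam when the last vowel of the stem is a non-high vowel (*dida*, *ihirno*).
The last vowel of *pulmu* is /u/, which is a high vowel, so the suffix is -ni, giving *pulmuni*.
The last vowel of *gejuva* is /a/, which is a non-high vowel, so the suffix is -fam, giving *gejuvafam*.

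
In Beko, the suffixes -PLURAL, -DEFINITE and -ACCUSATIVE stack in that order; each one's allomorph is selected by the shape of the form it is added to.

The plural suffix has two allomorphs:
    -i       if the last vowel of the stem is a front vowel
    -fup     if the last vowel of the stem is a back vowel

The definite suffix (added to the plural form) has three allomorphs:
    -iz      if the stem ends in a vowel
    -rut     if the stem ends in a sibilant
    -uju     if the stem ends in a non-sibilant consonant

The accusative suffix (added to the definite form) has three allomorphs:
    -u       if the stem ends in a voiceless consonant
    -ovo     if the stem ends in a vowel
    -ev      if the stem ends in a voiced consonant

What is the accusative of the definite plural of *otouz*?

*otouz*: last vowel = /u/, a back vowel → -fup → *otouzfup*.
The final sound of the plural form *otouzfup* is /p/, which is a non-sibilant consonant, so the definite suffix is -uju, giving *otouzfupuju*.
The final sound of the definite form *otouzfupuju* is /u/, which is a vowel, so the accusative suffix is -ovo, giving *otouzfupujuovo*.

otouzfupujuovo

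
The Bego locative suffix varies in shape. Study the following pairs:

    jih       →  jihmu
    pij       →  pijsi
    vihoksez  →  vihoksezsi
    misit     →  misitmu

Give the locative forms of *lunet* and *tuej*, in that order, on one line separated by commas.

lunetmu, tuejsi

The suffix is conditioned by the final consonant: -mu when the stem ends in a voiceless consonant (*jih*, *misit*); -si when the stem ends in a voiced consonant (*pij*, *vihoksez*).
*lunet* — final consonant /t/ (voiceless) → -mu → *lunetmu*.
Since the final consonant of *tuej* is /j/ (voiced), it takes -si, giving *tuejsi*.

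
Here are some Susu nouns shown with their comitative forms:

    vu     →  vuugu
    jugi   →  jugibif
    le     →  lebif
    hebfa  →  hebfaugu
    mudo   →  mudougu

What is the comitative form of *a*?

The pattern is front/back vowel harmony: -bif when the last vowel of the stem is a front vowel (*jugi*, *le*); -ugu when the last vowel of the stem is a back vowel (*vu*, *hebfa*, *mudo*).
*a* — last vowel /a/ (a back vowel) → -ugu → *augu*.

augu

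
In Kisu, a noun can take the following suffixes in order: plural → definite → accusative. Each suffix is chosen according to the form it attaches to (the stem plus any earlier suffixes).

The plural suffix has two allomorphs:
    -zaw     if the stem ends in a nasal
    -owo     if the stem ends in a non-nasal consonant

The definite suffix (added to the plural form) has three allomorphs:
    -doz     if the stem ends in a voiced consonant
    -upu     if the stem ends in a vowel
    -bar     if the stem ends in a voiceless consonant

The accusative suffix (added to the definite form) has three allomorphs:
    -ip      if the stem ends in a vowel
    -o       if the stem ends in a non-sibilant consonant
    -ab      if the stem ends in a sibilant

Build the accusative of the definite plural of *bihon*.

bihonzawdozab

*bihon* — final consonant /n/ (a nasal) → -zaw → *bihonzaw*.
The final sound of the plural form *bihonzaw* is /w/, which is a voiced consonant, so the definite suffix is -doz, giving *bihonzawdoz*.
The final sound of the definite form *bihonzawdoz* is /z/, which is a sibilant, so the accusative suffix is -ab, giving *bihonzawdozab*.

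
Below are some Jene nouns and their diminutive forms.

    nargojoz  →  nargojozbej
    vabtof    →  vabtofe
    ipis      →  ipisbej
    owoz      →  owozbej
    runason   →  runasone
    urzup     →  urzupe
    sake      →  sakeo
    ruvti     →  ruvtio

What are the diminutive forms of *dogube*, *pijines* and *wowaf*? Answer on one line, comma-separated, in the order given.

The pattern is sibilance of the final sound: -bej when the stem ends in a sibilant (*nargojoz*, *ipis*, *owoz*); -e when the stem ends in a non-sibilant consonant (*vabtof*, *runason*, *urzup*); -o when the stem ends in a vowel (*sake*, *ruvti*).
*dogube* — final sound /e/ (a vowel) → -o → *dogubeo*.
*pijines* — final sound /s/ (a sibilant) → -bej → *pijinesbej*.
Since the final sound of *wowaf* is /f/ (a non-sibilant consonant), it takes -e, giving *wowafe*.

dogubeo, pijinesbej, wowafe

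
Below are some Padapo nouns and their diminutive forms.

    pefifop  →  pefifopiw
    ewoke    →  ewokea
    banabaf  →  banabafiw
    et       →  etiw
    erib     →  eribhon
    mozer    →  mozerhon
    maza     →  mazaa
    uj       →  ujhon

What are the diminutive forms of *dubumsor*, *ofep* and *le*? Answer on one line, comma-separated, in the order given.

The suffix is conditioned by the final sound: -iw when the stem ends in a voiceless consonant (*pefifop*, *banabaf*, *et*); -hon when the stem ends in a voiced consonant (*erib*, *mozer*, *uj*); -a when the stem ends in a vowel (*ewoke*, *maza*).
*dubumsor* — final sound /r/ (a voiced consonant) → -hon → *dubumsorhon*.
*ofep* — final sound /p/ (a voiceless consonant) → -iw → *ofepiw*.
*le* — final sound /e/ (a vowel) → -a → *lea*.

dubumsorhon, ofepiw, lea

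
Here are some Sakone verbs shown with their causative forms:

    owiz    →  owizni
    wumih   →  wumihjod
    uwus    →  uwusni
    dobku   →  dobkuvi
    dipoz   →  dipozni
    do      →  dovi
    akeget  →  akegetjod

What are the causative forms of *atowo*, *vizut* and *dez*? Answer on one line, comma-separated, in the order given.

The alternation tracks the final sound of the stem — -ni when the stem ends in a sibilant (*owiz*, *uwus*, *dipoz*); -jod when the stem ends in a non-sibilant consonant (*wumih*, *akeget*); -vi when the stem ends in a vowel (*dobku*, *do*).
*atowo* — final sound /o/ (a vowel) → -vi → *atowovi*.
*vizut*: final sound = /t/, a non-sibilant consonant → -jod → *vizutjod*.
*dez* — final sound /z/ (a sibilant) → -ni → *dezni*.

atowovi, vizutjod, dezni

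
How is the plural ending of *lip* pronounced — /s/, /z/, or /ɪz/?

The stem *lip* ends in a voiceless non-sibilant consonant.
The plural suffix surfaces as /ɪz/ after sibilants, /s/ after other voiceless consonants, and /z/ after other voiced sounds.
So the plural -s on *lip* is pronounced /s/.

/s/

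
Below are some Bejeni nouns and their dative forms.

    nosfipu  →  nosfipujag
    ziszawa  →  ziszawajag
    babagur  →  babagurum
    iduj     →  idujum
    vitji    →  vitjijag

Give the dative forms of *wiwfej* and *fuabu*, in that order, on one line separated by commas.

wiwfejum, fuabujag

The pattern is consonant vs. vowel: -um when the stem ends in a consonant (*babagur*, *iduj*); -jag when the stem ends in a vowel (*nosfipu*, *ziszawa*, *vitji*).
Since the final sound of *wiwfej* is /j/ (a consonant), it takes -um, giving *wiwfejum*.
The final sound of *fuabu* is /u/, which is a vowel, so the suffix is -jag, giving *fuabujag*.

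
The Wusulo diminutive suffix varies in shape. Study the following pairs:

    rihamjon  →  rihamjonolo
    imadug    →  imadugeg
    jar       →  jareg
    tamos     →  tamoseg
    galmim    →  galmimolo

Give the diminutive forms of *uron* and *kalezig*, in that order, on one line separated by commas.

uronolo, kalezigeg

The pattern is nasality of the final consonant: -olo when the stem ends in a nasal (*rihamjon*, *galmim*); -eg when the stem ends in a non-nasal consonant (*imadug*, *jar*, *tamos*).
*uron* — final consonant /n/ (a nasal) → -olo → *uronolo*.
The final consonant of *kalezig* is /g/, which is non-nasal, so the suffix is -eg, giving *kalezigeg*.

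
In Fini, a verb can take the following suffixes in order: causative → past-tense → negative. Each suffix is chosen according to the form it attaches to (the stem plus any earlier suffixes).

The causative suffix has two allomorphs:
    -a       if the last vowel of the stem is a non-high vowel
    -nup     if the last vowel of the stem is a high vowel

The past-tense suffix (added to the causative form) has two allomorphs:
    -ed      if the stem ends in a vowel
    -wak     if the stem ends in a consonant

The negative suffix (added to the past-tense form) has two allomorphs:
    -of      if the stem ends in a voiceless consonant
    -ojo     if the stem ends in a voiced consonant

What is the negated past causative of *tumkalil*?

Since the last vowel of *tumkalil* is /i/ (a high vowel), it takes -nup, giving *tumkalilnup*.
The final sound of the causative form *tumkalilnup* is /p/, which is a consonant, so the past-tense suffix is -wak, giving *tumkalilnupwak*.
The final consonant of the past-tense form *tumkalilnupwak* is /k/, which is voiceless, so the negative suffix is -of, giving *tumkalilnupwakof*.

tumkalilnupwakof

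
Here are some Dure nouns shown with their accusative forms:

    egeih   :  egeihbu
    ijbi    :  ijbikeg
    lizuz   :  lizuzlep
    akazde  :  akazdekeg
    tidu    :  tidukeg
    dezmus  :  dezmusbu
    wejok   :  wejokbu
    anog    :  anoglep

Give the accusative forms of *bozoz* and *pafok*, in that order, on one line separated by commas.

bozozlep, pafokbu

The pattern is voicing of the final sound: -bu when the stem ends in a voiceless consonant (*egeih*, *dezmus*, *wejok*); -lep when the stem ends in a voiced consonant (*lizuz*, *anog*); -keg when the stem ends in a vowel (*ijbi*, *akazde*, *tidu*).
*bozoz* — final sound /z/ (a voiced consonant) → -lep → *bozozlep*.
The final sound of *pafok* is /k/, which is a voiceless consonant, so the suffix is -bu, giving *pafokbu*.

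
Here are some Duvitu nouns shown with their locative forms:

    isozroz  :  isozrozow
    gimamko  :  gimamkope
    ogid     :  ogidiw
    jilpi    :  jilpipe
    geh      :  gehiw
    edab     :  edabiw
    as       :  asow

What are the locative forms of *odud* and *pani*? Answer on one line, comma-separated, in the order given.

odudiw, panipe

The suffix is conditioned by the final sound: -ow when the stem ends in a sibilant (*isozroz*, *as*); -iw when the stem ends in a non-sibilant consonant (*ogid*, *geh*, *edab*); -pe when the stem ends in a vowel (*gimamko*, *jilpi*).
The final sound of *odud* is /d/, which is a non-sibilant consonant, so the suffix is -iw, giving *odudiw*.
*pani* — final sound /i/ (a vowel) → -pe → *panipe*.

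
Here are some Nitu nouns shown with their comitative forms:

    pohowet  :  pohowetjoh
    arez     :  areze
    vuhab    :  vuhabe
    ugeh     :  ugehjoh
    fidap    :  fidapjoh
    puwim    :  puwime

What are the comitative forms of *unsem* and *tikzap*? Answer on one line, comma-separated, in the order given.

The suffix is conditioned by the final consonant: -joh when the stem ends in a voiceless consonant (*pohowet*, *ugeh*, *fidap*); -e when the stem ends in a voiced consonant (*arez*, *vuhab*, *puwim*).
Since the final consonant of *unsem* is /m/ (voiced), it takes -e, giving *unseme*.
*tikzap* — final consonant /p/ (voiceless) → -joh → *tikzapjoh*.

unseme, tikzapjoh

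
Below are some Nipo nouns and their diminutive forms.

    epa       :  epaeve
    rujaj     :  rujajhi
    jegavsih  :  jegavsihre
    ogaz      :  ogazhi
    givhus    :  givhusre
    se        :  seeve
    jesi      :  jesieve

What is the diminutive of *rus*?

The alternation tracks the final sound of the stem — -re when the stem ends in a voiceless consonant (*jegavsih*, *givhus*); -hi when the stem ends in a voiced consonant (*rujaj*, *ogaz*); -eve when the stem ends in a vowel (*epa*, *se*, *jesi*).
The final sound of *rus* is /s/, which is a voiceless consonant, so the suffix is -re, giving *rusre*.

rusre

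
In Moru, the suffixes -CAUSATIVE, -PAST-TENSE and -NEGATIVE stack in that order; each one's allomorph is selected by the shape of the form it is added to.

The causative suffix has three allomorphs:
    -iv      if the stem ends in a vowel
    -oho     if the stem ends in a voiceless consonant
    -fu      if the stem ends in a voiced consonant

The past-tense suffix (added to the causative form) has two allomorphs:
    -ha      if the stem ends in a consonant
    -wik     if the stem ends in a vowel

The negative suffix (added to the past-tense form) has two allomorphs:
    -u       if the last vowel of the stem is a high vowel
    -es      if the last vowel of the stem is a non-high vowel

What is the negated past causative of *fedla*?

fedlaivhaes

*fedla* — final sound /a/ (a vowel) → -iv → *fedlaiv*.
Since the final sound of the causative form *fedlaiv* is /v/ (a consonant), it takes -ha, giving *fedlaivha*.
The past-tense form *fedlaivha* — last vowel /a/ (a non-high vowel) → -es → *fedlaivhaes*.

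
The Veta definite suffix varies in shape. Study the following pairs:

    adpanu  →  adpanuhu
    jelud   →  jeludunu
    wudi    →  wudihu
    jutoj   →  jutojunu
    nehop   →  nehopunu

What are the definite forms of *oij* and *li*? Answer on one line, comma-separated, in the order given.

oijunu, lihu

The pattern is consonant vs. vowel: -unu when the stem ends in a consonant (*jelud*, *jutoj*, *nehop*); -hu when the stem ends in a vowel (*adpanu*, *wudi*).
The final sound of *oij* is /j/, which is a consonant, so the suffix is -unu, giving *oijunu*.
*li*: final sound = /i/, a vowel → -hu → *lihu*.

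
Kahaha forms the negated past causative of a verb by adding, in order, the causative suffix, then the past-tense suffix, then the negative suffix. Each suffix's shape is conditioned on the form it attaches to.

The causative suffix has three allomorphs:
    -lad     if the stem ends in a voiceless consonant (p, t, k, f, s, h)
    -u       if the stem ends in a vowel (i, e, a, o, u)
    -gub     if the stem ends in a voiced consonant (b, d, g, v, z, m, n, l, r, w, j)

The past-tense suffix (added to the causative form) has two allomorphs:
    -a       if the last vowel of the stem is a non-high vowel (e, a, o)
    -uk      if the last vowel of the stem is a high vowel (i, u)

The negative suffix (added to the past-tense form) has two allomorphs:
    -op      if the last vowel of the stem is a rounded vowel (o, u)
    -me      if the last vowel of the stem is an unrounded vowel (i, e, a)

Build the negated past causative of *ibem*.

*ibem* — final sound /m/ (a voiced consonant) → -gub → *ibemgub*.
The causative form *ibemgub*: last vowel = /u/, a high vowel → -uk → *ibemgubuk*.
The past-tense form *ibemgubuk* — last vowel /u/ (a rounded vowel) → -op → *ibemgubukop*.

ibemgubukop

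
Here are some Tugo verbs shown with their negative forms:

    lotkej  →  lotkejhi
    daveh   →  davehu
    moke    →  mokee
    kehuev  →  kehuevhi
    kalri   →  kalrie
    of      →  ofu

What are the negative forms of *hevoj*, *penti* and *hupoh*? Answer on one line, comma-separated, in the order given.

hevojhi, pentie, hupohu

The suffix is conditioned by the final sound: -u when the stem ends in a voiceless consonant (*daveh*, *of*); -hi when the stem ends in a voiced consonant (*lotkej*, *kehuev*); -e when the stem ends in a vowel (*moke*, *kalri*).
*hevoj*: final sound = /j/, a voiced consonant → -hi → *hevojhi*.
Since the final sound of *penti* is /i/ (a vowel), it takes -e, giving *pentie*.
*hupoh* — final sound /h/ (a voiceless consonant) → -u → *hupohu*.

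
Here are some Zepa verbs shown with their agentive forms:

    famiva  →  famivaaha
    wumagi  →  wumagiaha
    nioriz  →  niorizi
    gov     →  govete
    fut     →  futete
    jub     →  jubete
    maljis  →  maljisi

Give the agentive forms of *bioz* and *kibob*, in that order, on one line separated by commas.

biozi, kibobete

The pattern is sibilance of the final sound: -i when the stem ends in a sibilant (*nioriz*, *maljis*); -ete when the stem ends in a non-sibilant consonant (*gov*, *fut*, *jub*); -aha when the stem ends in a vowel (*famiva*, *wumagi*).
Since the final sound of *bioz* is /z/ (a sibilant), it takes -i, giving *biozi*.
*kibob*: final sound = /b/, a non-sibilant consonant → -ete → *kibobete*.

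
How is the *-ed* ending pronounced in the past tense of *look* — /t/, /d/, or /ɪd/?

The stem *look* ends in a voiceless consonant other than /t/.
The -ed suffix is realized as /ɪd/ after /t, d/; as /t/ after other voiceless consonants; and as /d/ after other voiced sounds.
So -ed on *look* is pronounced /t/.

/t/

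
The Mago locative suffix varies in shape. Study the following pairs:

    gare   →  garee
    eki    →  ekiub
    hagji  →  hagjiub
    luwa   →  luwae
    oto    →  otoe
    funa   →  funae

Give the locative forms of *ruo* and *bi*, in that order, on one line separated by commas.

The pattern is height harmony: -ub when the last vowel of the stem is a high vowel (*eki*, *hagji*); -e when the last vowel of the stem is a non-high vowel (*gare*, *luwa*, *oto*, *funa*).
*ruo* — last vowel /o/ (a non-high vowel) → -e → *ruoe*.
*bi* — last vowel /i/ (a high vowel) → -ub → *biub*.

ruoe, biub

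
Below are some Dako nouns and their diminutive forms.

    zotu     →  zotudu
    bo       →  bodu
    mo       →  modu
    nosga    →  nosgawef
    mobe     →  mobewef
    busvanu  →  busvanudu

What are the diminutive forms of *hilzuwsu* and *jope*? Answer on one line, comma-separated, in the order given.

Looking at the last vowel of each stem: -du when the last vowel of the stem is a rounded vowel (*zotu*, *bo*, *mo*, *busvanu*); -wef when the last vowel of the stem is an unrounded vowel (*nosga*, *mobe*).
Since the last vowel of *hilzuwsu* is /u/ (a rounded vowel), it takes -du, giving *hilzuwsudu*.
The last vowel of *jope* is /e/, which is an unrounded vowel, so the suffix is -wef, giving *jopewef*.

hilzuwsudu, jopewef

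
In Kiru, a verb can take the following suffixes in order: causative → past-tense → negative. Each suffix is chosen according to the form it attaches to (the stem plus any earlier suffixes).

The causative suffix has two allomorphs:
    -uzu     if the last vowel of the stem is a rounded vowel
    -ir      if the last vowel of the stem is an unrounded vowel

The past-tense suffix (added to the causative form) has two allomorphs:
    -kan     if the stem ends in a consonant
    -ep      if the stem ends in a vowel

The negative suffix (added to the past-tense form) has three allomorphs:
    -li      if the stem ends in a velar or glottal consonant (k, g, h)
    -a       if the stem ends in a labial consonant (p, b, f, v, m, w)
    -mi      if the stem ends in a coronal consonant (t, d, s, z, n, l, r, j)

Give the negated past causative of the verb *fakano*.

*fakano*: last vowel = /o/, a rounded vowel → -uzu → *fakanouzu*.
The causative form *fakanouzu*: final sound = /u/, a vowel → -ep → *fakanouzuep*.
The past-tense form *fakanouzuep*: final consonant = /p/, labial → -a → *fakanouzuepa*.

fakanouzuepa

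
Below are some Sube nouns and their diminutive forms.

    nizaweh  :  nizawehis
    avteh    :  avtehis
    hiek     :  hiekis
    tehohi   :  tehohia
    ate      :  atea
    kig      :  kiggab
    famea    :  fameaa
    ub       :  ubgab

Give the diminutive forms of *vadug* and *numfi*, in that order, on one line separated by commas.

The alternation tracks the final sound of the stem — -is when the stem ends in a voiceless consonant (*nizaweh*, *avteh*, *hiek*); -gab when the stem ends in a voiced consonant (*kig*, *ub*); -a when the stem ends in a vowel (*tehohi*, *ate*, *famea*).
The final sound of *vadug* is /g/, which is a voiced consonant, so the suffix is -gab, giving *vaduggab*.
Since the final sound of *numfi* is /i/ (a vowel), it takes -a, giving *numfia*.

vaduggab, numfia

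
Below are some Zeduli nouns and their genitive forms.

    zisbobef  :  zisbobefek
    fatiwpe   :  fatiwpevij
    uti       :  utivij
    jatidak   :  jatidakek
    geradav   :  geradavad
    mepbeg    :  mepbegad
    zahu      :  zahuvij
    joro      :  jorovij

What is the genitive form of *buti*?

butivij

Looking at the final sound of each stem: -ek when the stem ends in a voiceless consonant (*zisbobef*, *jatidak*); -ad when the stem ends in a voiced consonant (*geradav*, *mepbeg*); -vij when the stem ends in a vowel (*fatiwpe*, *uti*, *zahu*, *joro*).
Since the final sound of *buti* is /i/ (a vowel), it takes -vij, giving *butivij*.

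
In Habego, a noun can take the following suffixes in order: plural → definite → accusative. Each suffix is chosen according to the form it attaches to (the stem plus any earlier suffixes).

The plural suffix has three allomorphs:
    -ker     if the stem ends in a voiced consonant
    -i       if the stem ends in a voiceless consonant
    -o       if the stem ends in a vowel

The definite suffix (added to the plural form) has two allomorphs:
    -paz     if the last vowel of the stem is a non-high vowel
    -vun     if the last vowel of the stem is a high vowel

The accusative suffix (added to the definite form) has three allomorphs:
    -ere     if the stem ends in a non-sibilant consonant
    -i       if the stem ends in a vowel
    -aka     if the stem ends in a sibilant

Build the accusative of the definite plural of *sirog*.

*sirog* — final sound /g/ (a voiced consonant) → -ker → *sirogker*.
Since the last vowel of the plural form *sirogker* is /e/ (a non-high vowel), it takes -paz, giving *sirogkerpaz*.
The final sound of the definite form *sirogkerpaz* is /z/, which is a sibilant, so the accusative suffix is -aka, giving *sirogkerpazaka*.

sirogkerpazaka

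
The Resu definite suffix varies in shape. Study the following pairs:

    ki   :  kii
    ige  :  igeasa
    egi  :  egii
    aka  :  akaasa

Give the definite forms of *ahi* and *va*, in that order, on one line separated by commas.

Looking at the last vowel of each stem: -i when the last vowel of the stem is a high vowel (*ki*, *egi*); -asa when the last vowel of the stem is a non-high vowel (*ige*, *aka*).
*ahi* — last vowel /i/ (a high vowel) → -i → *ahii*.
*va* — last vowel /a/ (a non-high vowel) → -asa → *vaasa*.

ahii, vaasa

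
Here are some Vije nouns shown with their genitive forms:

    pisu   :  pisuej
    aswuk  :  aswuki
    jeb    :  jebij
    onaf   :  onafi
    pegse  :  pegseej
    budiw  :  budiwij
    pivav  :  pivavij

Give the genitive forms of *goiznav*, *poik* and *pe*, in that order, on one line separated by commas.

goiznavij, poiki, peej

The pattern is voicing of the final sound: -i when the stem ends in a voiceless consonant (*aswuk*, *onaf*); -ij when the stem ends in a voiced consonant (*jeb*, *budiw*, *pivav*); -ej when the stem ends in a vowel (*pisu*, *pegse*).
*goiznav* — final sound /v/ (a voiced consonant) → -ij → *goiznavij*.
Since the final sound of *poik* is /k/ (a voiceless consonant), it takes -i, giving *poiki*.
*pe*: final sound = /e/, a vowel → -ej → *peej*.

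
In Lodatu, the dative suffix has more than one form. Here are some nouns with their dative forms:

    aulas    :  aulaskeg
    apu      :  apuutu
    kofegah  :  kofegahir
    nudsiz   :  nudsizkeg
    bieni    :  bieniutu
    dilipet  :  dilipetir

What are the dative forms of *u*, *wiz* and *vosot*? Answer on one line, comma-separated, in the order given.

uutu, wizkeg, vosotir

The suffix is conditioned by the final sound: -keg when the stem ends in a sibilant (*aulas*, *nudsiz*); -ir when the stem ends in a non-sibilant consonant (*kofegah*, *dilipet*); -utu when the stem ends in a vowel (*apu*, *bieni*).
Since the final sound of *u* is /u/ (a vowel), it takes -utu, giving *uutu*.
*wiz* — final sound /z/ (a sibilant) → -keg → *wizkeg*.
*vosot*: final sound = /t/, a non-sibilant consonant → -ir → *vosotir*.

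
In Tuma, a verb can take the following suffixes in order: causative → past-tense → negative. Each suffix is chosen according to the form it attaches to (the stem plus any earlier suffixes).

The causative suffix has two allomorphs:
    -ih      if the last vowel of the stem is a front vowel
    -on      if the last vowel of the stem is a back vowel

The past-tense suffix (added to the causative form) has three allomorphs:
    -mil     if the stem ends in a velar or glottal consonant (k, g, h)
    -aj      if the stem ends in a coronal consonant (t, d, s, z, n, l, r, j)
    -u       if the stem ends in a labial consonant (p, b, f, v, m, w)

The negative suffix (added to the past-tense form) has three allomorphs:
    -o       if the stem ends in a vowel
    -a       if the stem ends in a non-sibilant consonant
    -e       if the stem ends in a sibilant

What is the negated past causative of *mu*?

*mu*: last vowel = /u/, a back vowel → -on → *muon*.
The causative form *muon*: final consonant = /n/, coronal → -aj → *muonaj*.
The past-tense form *muonaj*: final sound = /j/, a non-sibilant consonant → -a → *muonaja*.

muonaja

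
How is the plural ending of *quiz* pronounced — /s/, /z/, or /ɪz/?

The stem *quiz* ends in a sibilant (/s, z, ʃ, ʒ, tʃ, dʒ/).
The plural suffix surfaces as /ɪz/ after sibilants, /s/ after other voiceless consonants, and /z/ after other voiced sounds.
So the plural -s on *quiz* is pronounced /ɪz/.

/ɪz/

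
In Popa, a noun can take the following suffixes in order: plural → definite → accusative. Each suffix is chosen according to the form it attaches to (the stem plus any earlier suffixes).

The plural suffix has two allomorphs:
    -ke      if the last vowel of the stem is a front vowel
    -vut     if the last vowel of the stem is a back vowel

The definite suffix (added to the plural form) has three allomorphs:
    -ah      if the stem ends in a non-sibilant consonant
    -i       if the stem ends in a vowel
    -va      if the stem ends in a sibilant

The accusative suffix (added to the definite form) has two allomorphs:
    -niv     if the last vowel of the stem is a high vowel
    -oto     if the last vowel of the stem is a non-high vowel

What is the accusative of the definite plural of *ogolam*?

*ogolam* — last vowel /a/ (a back vowel) → -vut → *ogolamvut*.
The plural form *ogolamvut* — final sound /t/ (a non-sibilant consonant) → -ah → *ogolamvutah*.
Since the last vowel of the definite form *ogolamvutah* is /a/ (a non-high vowel), it takes -oto, giving *ogolamvutahoto*.

ogolamvutahoto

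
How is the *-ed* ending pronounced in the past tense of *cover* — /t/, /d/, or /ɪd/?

The stem *cover* ends in a voiced sound other than /d/.
The -ed suffix is realized as /ɪd/ after /t, d/; as /t/ after other voiceless consonants; and as /d/ after other voiced sounds.
So -ed on *cover* is pronounced /d/.

/d/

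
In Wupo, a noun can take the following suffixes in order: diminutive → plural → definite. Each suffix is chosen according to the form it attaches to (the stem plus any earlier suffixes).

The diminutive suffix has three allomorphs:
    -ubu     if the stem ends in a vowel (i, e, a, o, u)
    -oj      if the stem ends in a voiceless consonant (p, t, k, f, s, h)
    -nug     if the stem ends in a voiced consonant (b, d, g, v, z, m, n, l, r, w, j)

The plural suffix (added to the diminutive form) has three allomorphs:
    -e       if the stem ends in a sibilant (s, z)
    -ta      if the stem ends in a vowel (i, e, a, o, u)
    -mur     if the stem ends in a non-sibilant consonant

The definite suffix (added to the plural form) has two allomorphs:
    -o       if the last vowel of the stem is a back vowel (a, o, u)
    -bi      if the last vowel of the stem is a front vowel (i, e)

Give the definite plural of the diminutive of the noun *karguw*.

The final sound of *karguw* is /w/, which is a voiced consonant, so the diminutive suffix is -nug, giving *karguwnug*.
The final sound of the diminutive form *karguwnug* is /g/, which is a non-sibilant consonant, so the plural suffix is -mur, giving *karguwnugmur*.
The plural form *karguwnugmur*: last vowel = /u/, a back vowel → -o → *karguwnugmuro*.

karguwnugmuro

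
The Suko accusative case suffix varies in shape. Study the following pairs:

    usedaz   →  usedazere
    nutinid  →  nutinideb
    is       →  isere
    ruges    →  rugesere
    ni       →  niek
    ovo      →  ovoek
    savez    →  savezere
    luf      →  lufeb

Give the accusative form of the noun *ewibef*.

The pattern is sibilance of the final sound: -ere when the stem ends in a sibilant (*usedaz*, *is*, *ruges*, *savez*); -eb when the stem ends in a non-sibilant consonant (*nutinid*, *luf*); -ek when the stem ends in a vowel (*ni*, *ovo*).
*ewibef*: final sound = /f/, a non-sibilant consonant → -eb → *ewibefeb*.

ewibefeb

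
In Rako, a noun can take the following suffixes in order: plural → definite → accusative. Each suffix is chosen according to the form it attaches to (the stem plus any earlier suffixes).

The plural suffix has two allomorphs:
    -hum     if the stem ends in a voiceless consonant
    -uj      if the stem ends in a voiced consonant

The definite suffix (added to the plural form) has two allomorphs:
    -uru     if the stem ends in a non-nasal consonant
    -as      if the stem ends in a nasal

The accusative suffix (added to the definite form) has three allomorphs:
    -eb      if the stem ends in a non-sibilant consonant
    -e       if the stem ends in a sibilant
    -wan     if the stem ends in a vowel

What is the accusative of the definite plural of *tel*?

telujuruwan

*tel*: final consonant = /l/, voiced → -uj → *teluj*.
The plural form *teluj*: final consonant = /j/, non-nasal → -uru → *telujuru*.
Since the final sound of the definite form *telujuru* is /u/ (a vowel), it takes -wan, giving *telujuruwan*.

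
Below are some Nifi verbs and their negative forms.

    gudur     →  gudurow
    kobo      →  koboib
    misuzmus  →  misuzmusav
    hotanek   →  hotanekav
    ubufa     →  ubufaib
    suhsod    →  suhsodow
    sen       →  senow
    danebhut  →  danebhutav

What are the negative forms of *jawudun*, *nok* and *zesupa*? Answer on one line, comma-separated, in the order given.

The alternation tracks the final sound of the stem — -av when the stem ends in a voiceless consonant (*misuzmus*, *hotanek*, *danebhut*); -ow when the stem ends in a voiced consonant (*gudur*, *suhsod*, *sen*); -ib when the stem ends in a vowel (*kobo*, *ubufa*).
The final sound of *jawudun* is /n/, which is a voiced consonant, so the suffix is -ow, giving *jawudunow*.
*nok*: final sound = /k/, a voiceless consonant → -av → *nokav*.
*zesupa*: final sound = /a/, a vowel → -ib → *zesupaib*.

jawudunow, nokav, zesupaib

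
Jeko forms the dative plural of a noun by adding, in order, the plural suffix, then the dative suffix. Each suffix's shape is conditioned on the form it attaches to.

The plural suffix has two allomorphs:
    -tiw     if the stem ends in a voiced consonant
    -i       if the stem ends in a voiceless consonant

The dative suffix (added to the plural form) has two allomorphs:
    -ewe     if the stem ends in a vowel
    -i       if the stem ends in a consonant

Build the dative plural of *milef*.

milefiewe

*milef* — final consonant /f/ (voiceless) → -i → *milefi*.
The final sound of the plural form *milefi* is /i/, which is a vowel, so the dative suffix is -ewe, giving *milefiewe*.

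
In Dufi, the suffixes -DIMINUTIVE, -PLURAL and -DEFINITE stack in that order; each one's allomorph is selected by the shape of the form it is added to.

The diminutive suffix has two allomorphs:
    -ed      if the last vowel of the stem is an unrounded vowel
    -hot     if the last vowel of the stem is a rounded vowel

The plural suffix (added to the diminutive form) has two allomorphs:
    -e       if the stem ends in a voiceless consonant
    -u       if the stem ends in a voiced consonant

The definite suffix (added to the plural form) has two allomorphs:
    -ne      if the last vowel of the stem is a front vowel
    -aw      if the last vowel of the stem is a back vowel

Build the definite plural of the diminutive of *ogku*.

The last vowel of *ogku* is /u/, which is a rounded vowel, so the diminutive suffix is -hot, giving *ogkuhot*.
Since the final consonant of the diminutive form *ogkuhot* is /t/ (voiceless), it takes -e, giving *ogkuhote*.
The plural form *ogkuhote*: last vowel = /e/, a front vowel → -ne → *ogkuhotene*.

ogkuhotene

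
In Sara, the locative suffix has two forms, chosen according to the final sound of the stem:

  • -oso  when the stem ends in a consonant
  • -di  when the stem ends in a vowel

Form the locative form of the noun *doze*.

The final sound of *doze* is /e/, which is a vowel, so the suffix is -di, giving *dozedi*.

dozedi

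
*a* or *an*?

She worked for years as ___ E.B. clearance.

an

The indefinite article is chosen by the initial *sound* of the following word, not its spelling.
The initialism *E.B.* is read letter by letter; the first letter, E, is pronounced /iː/, which begins with a vowel sound.
So the article is *an*: She worked for years as an E.B. clearance.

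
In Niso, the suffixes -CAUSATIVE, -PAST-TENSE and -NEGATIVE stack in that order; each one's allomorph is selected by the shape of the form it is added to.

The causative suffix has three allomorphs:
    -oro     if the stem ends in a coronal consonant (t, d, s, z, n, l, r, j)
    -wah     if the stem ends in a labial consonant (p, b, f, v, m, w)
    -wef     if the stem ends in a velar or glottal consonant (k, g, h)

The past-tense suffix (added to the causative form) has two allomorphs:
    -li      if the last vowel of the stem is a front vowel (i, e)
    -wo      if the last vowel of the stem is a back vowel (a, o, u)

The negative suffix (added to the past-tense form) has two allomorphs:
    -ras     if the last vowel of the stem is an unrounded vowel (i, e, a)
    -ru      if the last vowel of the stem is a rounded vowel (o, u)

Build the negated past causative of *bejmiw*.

Since the final consonant of *bejmiw* is /w/ (labial), it takes -wah, giving *bejmiwwah*.
The causative form *bejmiwwah*: last vowel = /a/, a back vowel → -wo → *bejmiwwahwo*.
Since the last vowel of the past-tense form *bejmiwwahwo* is /o/ (a rounded vowel), it takes -ru, giving *bejmiwwahworu*.

bejmiwwahworu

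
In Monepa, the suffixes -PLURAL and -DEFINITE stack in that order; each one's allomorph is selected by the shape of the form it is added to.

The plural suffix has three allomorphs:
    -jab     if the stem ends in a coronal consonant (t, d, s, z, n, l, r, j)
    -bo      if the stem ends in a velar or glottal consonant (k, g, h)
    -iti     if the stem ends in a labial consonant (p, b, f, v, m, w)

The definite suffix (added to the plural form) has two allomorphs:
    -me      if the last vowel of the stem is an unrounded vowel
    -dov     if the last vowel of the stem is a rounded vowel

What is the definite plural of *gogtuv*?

*gogtuv*: final consonant = /v/, labial → -iti → *gogtuviti*.
The plural form *gogtuviti*: last vowel = /i/, an unrounded vowel → -me → *gogtuvitime*.

gogtuvitime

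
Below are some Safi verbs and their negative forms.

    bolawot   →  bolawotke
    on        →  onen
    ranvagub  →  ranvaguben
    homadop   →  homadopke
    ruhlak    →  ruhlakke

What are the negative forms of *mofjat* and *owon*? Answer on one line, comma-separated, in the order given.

The alternation tracks the final consonant of the stem — -ke when the stem ends in a voiceless consonant (*bolawot*, *homadop*, *ruhlak*); -en when the stem ends in a voiced consonant (*on*, *ranvagub*).
*mofjat* — final consonant /t/ (voiceless) → -ke → *mofjatke*.
The final consonant of *owon* is /n/, which is voiced, so the suffix is -en, giving *owonen*.

mofjatke, owonen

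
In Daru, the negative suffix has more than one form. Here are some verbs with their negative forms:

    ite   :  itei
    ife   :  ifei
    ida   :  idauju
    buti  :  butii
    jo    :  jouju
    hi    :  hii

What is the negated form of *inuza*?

The suffix is conditioned by the last vowel: -i when the last vowel of the stem is a front vowel (*ite*, *ife*, *buti*, *hi*); -uju when the last vowel of the stem is a back vowel (*ida*, *jo*).
*inuza* — last vowel /a/ (a back vowel) → -uju → *inuzauju*.

inuzauju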